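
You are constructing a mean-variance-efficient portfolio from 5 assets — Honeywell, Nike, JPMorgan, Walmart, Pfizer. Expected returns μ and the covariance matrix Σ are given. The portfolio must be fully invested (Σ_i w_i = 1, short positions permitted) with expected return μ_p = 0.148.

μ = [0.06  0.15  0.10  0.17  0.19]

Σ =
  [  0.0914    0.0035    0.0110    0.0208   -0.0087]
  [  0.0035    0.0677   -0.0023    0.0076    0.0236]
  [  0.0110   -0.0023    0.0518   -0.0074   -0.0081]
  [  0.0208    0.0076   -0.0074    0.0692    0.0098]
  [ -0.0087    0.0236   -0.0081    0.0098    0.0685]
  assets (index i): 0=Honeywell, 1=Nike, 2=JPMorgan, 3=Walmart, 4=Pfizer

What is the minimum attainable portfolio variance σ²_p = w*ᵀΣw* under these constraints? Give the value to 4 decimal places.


x=Σ⁻¹μ = [-0.0094  1.2366  2.6785  2.2791  2.3372]
y=Σ⁻¹𝟙 = [6.4418  9.2677  22.1152  12.0034  13.1215]
a=μᵀx=1.284274  b=𝟙ᵀx=8.521856  c=𝟙ᵀy=62.949653  D=ac−b²=8.222581
λ₁=(c·0.148−b)/D = (62.949653·0.148−8.521856)/8.222581 = 0.096648
λ₂=(a−b·0.148)/D = (1.284274−8.521856·0.148)/8.222581 = 0.002802
w* = 0.096648·x + 0.002802·y:
  w_0 = 0.096648·-0.0094 + 0.002802·6.4418 = 0.0171  (Honeywell)
  w_1 = 0.096648·1.2366 + 0.002802·9.2677 = 0.1455  (Nike)
  w_2 = 0.096648·2.6785 + 0.002802·22.1152 = 0.3208  (JPMorgan)
  w_3 = 0.096648·2.2791 + 0.002802·12.0034 = 0.2539  (Walmart)
  w_4 = 0.096648·2.3372 + 0.002802·13.1215 = 0.2626  (Pfizer)
Σw_i=1.0000  μᵀw=0.1480
σ²=wᵀΣw=λ₁·μ_p+λ₂ = 0.096648·0.148 + 0.002802 = 0.017106 ≈ 0.0171

0.0171


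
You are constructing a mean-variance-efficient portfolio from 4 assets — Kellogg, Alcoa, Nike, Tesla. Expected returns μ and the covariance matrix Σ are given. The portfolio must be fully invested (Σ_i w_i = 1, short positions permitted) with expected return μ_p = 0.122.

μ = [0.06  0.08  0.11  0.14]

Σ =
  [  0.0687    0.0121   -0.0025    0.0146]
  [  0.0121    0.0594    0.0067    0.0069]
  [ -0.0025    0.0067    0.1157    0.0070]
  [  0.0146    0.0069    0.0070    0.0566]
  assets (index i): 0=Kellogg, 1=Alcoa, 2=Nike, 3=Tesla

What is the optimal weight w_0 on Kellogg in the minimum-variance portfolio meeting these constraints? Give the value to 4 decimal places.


0.0024

p=Σ⁻¹μ = [0.2677  0.9508  0.7688  2.1935]
q=Σ⁻¹𝟙 = [9.9280  12.5099  7.3665  12.6708]
a=μᵀp=0.483771  b=𝟙ᵀp=4.180701  c=𝟙ᵀq=42.475211  D=ac−b²=3.070031
λ₁=(c·0.122−b)/D = (42.475211·0.122−4.180701)/3.070031 = 0.326145
λ₂=(a−b·0.122)/D = (0.483771−4.180701·0.122)/3.070031 = -0.008558
w* = 0.326145·p + -0.008558·q:
  w_0 = 0.326145·0.2677 + -0.008558·9.9280 = 0.0024  (Kellogg)
  w_1 = 0.326145·0.9508 + -0.008558·12.5099 = 0.2030  (Alcoa)
  w_2 = 0.326145·0.7688 + -0.008558·7.3665 = 0.1877  (Nike)
  w_3 = 0.326145·2.1935 + -0.008558·12.6708 = 0.6069  (Tesla)
Σw_i=1.0000  μᵀw=0.1220
σ²=wᵀΣw=λ₁·μ_p+λ₂ = 0.326145·0.122 + -0.008558 = 0.031231 ≈ 0.0312


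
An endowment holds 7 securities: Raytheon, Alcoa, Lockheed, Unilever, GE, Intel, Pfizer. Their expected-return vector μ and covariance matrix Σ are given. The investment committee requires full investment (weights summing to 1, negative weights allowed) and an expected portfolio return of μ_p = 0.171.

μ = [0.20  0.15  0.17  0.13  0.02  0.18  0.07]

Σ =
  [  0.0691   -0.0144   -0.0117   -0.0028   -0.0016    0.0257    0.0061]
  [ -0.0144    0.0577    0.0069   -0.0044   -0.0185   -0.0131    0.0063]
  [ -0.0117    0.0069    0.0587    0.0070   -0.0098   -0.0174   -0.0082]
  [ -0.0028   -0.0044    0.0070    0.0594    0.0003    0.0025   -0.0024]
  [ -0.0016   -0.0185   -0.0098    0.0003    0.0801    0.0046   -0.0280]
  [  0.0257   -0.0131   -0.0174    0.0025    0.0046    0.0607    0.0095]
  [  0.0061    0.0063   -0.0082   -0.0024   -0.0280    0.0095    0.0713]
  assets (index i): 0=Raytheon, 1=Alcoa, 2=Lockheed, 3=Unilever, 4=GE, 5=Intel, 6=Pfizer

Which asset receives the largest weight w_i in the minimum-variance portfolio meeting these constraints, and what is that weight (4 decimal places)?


g=Σ⁻¹μ = [3.3275  4.3526  4.3016  2.0628  2.0916  3.2883  1.2599]
h=Σ⁻¹𝟙 = [18.8778  30.9735  28.4721  16.7499  30.6305  16.6671  23.3198]
a=μᵀg=3.039770  b=𝟙ᵀg=20.684409  c=𝟙ᵀh=165.690689  D=ac−b²=75.816859
λ₁=(c·0.171−b)/D = (165.690689·0.171−20.684409)/75.816859 = 0.100884
λ₂=(a−b·0.171)/D = (3.039770−20.684409·0.171)/75.816859 = -0.006559
w* = 0.100884·g + -0.006559·h:
  w_0 = 0.100884·3.3275 + -0.006559·18.8778 = 0.2119  (Raytheon)
  w_1 = 0.100884·4.3526 + -0.006559·30.9735 = 0.2360  (Alcoa)
  w_2 = 0.100884·4.3016 + -0.006559·28.4721 = 0.2472  (Lockheed)
  w_3 = 0.100884·2.0628 + -0.006559·16.7499 = 0.0982  (Unilever)
  w_4 = 0.100884·2.0916 + -0.006559·30.6305 = 0.0101  (GE)
  w_5 = 0.100884·3.2883 + -0.006559·16.6671 = 0.2224  (Intel)
  w_6 = 0.100884·1.2599 + -0.006559·23.3198 = -0.0258  (Pfizer)
Σw_i=1.0000  μᵀw=0.1710
σ²=wᵀΣw=λ₁·μ_p+λ₂ = 0.100884·0.171 + -0.006559 = 0.010692 ≈ 0.0107

Lockheed (0.2472)


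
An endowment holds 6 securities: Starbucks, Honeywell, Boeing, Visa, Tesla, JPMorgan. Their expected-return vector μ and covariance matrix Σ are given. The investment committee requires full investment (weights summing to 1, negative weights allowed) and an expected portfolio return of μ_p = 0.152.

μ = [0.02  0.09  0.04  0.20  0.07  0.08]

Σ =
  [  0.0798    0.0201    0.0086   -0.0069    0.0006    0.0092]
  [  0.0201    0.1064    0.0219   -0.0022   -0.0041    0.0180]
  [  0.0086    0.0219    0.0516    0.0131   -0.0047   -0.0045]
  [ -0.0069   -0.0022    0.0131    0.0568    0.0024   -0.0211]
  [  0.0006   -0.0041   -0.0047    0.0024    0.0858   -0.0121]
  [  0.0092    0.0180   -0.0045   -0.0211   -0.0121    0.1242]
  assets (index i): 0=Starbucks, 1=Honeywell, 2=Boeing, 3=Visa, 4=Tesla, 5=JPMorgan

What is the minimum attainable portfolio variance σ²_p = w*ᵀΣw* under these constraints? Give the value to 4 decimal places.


0.0220

g=Σ⁻¹μ = [0.3058  0.7875  -0.4669  4.1341  0.8906  1.2795]
h=Σ⁻¹𝟙 = [10.4174  3.5924  13.3775  19.7818  13.6159  11.9311]
a=μᵀg=1.049849  b=𝟙ᵀg=6.930721  c=𝟙ᵀh=72.716056  D=ac−b²=28.306001
λ₁=(c·0.152−b)/D = (72.716056·0.152−6.930721)/28.306001 = 0.145627
λ₂=(a−b·0.152)/D = (1.049849−6.930721·0.152)/28.306001 = -0.000128
w* = 0.145627·g + -0.000128·h:
  w_0 = 0.145627·0.3058 + -0.000128·10.4174 = 0.0432  (Starbucks)
  w_1 = 0.145627·0.7875 + -0.000128·3.5924 = 0.1142  (Honeywell)
  w_2 = 0.145627·-0.4669 + -0.000128·13.3775 = -0.0697  (Boeing)
  w_3 = 0.145627·4.1341 + -0.000128·19.7818 = 0.5995  (Visa)
  w_4 = 0.145627·0.8906 + -0.000128·13.6159 = 0.1280  (Tesla)
  w_5 = 0.145627·1.2795 + -0.000128·11.9311 = 0.1848  (JPMorgan)
Σw_i=1.0000  μᵀw=0.1520
σ²=wᵀΣw=λ₁·μ_p+λ₂ = 0.145627·0.152 + -0.000128 = 0.022007 ≈ 0.0220


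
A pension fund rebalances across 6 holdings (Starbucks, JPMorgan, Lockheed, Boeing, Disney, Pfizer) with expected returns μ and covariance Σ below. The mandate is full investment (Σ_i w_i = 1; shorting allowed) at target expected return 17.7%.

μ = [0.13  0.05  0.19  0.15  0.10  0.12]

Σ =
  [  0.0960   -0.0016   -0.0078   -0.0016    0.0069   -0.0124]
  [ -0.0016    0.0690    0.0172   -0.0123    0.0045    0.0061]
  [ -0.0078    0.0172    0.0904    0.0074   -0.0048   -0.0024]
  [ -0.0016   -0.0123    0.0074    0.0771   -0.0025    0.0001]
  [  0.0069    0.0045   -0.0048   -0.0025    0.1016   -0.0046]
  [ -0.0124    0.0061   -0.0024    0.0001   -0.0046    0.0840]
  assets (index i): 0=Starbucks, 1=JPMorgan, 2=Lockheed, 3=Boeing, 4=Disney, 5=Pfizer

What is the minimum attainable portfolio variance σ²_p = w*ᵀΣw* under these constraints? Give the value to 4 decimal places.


g=Σ⁻¹μ = [1.7162  0.3361  2.1380  1.8623  1.0800  1.7755]
h=Σ⁻¹𝟙 = [12.6915  13.2543  9.3095  14.7551  9.8122  13.6015]
a=μᵀg=1.246530  b=𝟙ᵀg=8.908069  c=𝟙ᵀh=73.424054  D=ac−b²=12.171624
λ₁=(c·0.177−b)/D = (73.424054·0.177−8.908069)/12.171624 = 0.335862
λ₂=(a−b·0.177)/D = (1.246530−8.908069·0.177)/12.171624 = -0.027128
w* = 0.335862·g + -0.027128·h:
  w_0 = 0.335862·1.7162 + -0.027128·12.6915 = 0.2321  (Starbucks)
  w_1 = 0.335862·0.3361 + -0.027128·13.2543 = -0.2467  (JPMorgan)
  w_2 = 0.335862·2.1380 + -0.027128·9.3095 = 0.4655  (Lockheed)
  w_3 = 0.335862·1.8623 + -0.027128·14.7551 = 0.2252  (Boeing)
  w_4 = 0.335862·1.0800 + -0.027128·9.8122 = 0.0965  (Disney)
  w_5 = 0.335862·1.7755 + -0.027128·13.6015 = 0.2273  (Pfizer)
Σw_i=1.0000  μᵀw=0.1770
σ²=wᵀΣw=λ₁·μ_p+λ₂ = 0.335862·0.177 + -0.027128 = 0.032319 ≈ 0.0323

0.0323


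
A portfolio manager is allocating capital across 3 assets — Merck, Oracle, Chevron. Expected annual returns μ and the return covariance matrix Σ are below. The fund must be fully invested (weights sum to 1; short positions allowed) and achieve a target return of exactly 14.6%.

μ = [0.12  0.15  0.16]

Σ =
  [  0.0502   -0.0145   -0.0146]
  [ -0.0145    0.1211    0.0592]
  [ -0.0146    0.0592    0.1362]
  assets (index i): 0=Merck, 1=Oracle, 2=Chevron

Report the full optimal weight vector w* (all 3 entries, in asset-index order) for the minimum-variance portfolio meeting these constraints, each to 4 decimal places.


p=Σ⁻¹μ = [3.0045  1.1005  1.0185]
q=Σ⁻¹𝟙 = [24.1048  7.9890  6.4536]
a=μᵀp=0.688575  b=𝟙ᵀp=5.123508  c=𝟙ᵀq=38.547445  D=ac−b²=0.292481
λ₁=(c·0.146−b)/D = (38.547445·0.146−5.123508)/0.292481 = 1.724621
λ₂=(a−b·0.146)/D = (0.688575−5.123508·0.146)/0.292481 = -0.203285
w* = 1.724621·p + -0.203285·q:
  w_0 = 1.724621·3.0045 + -0.203285·24.1048 = 0.2815  (Merck)
  w_1 = 1.724621·1.1005 + -0.203285·7.9890 = 0.2739  (Oracle)
  w_2 = 1.724621·1.0185 + -0.203285·6.4536 = 0.4446  (Chevron)
Σw_i=1.0000  μᵀw=0.1460
σ²=wᵀΣw=λ₁·μ_p+λ₂ = 1.724621·0.146 + -0.203285 = 0.048510 ≈ 0.0485

0.2815  0.2739  0.4446


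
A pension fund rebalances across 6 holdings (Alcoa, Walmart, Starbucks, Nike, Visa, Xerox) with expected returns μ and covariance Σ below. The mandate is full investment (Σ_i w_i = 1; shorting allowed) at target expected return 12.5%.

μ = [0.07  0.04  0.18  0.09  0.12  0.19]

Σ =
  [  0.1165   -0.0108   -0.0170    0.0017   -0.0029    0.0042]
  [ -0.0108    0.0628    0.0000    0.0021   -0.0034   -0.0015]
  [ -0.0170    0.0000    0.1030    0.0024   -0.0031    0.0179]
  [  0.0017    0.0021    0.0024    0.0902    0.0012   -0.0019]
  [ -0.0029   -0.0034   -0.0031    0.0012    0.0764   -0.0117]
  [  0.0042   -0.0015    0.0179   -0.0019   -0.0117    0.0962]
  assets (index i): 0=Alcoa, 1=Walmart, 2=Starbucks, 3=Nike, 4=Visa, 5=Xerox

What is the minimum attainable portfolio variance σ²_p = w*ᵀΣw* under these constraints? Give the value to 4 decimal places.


0.0147

p=Σ⁻¹μ = [0.8857  0.9115  1.5994  0.9312  1.9881  1.9132]
q=Σ⁻¹𝟙 = [11.6651  18.7180  10.0643  10.1680  16.2181  10.4782]
a=μᵀp=1.072232  b=𝟙ᵀp=8.228998  c=𝟙ᵀq=77.311676  D=ac−b²=15.179662
λ₁=(c·0.125−b)/D = (77.311676·0.125−8.228998)/15.179662 = 0.094532
λ₂=(a−b·0.125)/D = (1.072232−8.228998·0.125)/15.179662 = 0.002873
w* = 0.094532·p + 0.002873·q:
  w_0 = 0.094532·0.8857 + 0.002873·11.6651 = 0.1172  (Alcoa)
  w_1 = 0.094532·0.9115 + 0.002873·18.7180 = 0.1399  (Walmart)
  w_2 = 0.094532·1.5994 + 0.002873·10.0643 = 0.1801  (Starbucks)
  w_3 = 0.094532·0.9312 + 0.002873·10.1680 = 0.1172  (Nike)
  w_4 = 0.094532·1.9881 + 0.002873·16.2181 = 0.2345  (Visa)
  w_5 = 0.094532·1.9132 + 0.002873·10.4782 = 0.2110  (Xerox)
Σw_i=1.0000  μᵀw=0.1250
σ²=wᵀΣw=λ₁·μ_p+λ₂ = 0.094532·0.125 + 0.002873 = 0.014689 ≈ 0.0147


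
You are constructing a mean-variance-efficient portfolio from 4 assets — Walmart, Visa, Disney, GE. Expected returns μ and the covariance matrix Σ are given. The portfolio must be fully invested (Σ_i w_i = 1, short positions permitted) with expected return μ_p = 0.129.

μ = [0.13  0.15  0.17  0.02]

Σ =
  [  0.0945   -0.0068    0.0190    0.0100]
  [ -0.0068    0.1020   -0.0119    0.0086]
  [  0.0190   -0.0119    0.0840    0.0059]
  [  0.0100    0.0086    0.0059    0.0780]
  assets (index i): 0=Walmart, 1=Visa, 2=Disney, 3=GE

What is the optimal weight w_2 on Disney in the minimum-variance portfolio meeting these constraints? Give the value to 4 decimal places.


0.3122

g=Σ⁻¹μ = [1.1202  1.8039  2.0429  -0.2406]
h=Σ⁻¹𝟙 = [8.1324  10.7957  10.9090  9.7624]
a=μᵀg=0.758686  b=𝟙ᵀg=4.726346  c=𝟙ᵀh=39.599542  D=ac−b²=7.705291
λ₁=(c·0.129−b)/D = (39.599542·0.129−4.726346)/7.705291 = 0.049576
λ₂=(a−b·0.129)/D = (0.758686−4.726346·0.129)/7.705291 = 0.019336
w* = 0.049576·g + 0.019336·h:
  w_0 = 0.049576·1.1202 + 0.019336·8.1324 = 0.2128  (Walmart)
  w_1 = 0.049576·1.8039 + 0.019336·10.7957 = 0.2982  (Visa)
  w_2 = 0.049576·2.0429 + 0.019336·10.9090 = 0.3122  (Disney)
  w_3 = 0.049576·-0.2406 + 0.019336·9.7624 = 0.1768  (GE)
Σw_i=1.0000  μᵀw=0.1290
σ²=wᵀΣw=λ₁·μ_p+λ₂ = 0.049576·0.129 + 0.019336 = 0.025731 ≈ 0.0257


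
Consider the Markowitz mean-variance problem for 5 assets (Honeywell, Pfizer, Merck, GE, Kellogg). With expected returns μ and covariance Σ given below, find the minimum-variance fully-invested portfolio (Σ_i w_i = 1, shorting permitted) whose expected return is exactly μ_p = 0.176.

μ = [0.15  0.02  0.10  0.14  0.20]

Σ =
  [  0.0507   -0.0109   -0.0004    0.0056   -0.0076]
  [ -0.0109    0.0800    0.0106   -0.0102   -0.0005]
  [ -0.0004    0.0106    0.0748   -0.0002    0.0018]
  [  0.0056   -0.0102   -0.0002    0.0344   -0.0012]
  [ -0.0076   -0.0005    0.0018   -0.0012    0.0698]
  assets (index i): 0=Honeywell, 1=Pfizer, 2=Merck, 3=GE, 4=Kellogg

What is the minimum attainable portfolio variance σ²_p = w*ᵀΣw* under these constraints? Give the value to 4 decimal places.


0.0208

p=Σ⁻¹μ = [3.2476  1.0698  1.1347  3.9788  3.2657]
q=Σ⁻¹𝟙 = [22.8554  18.3314  10.5633  31.4465  17.2147]
a=μᵀp=1.832193  b=𝟙ᵀp=12.696729  c=𝟙ᵀq=100.411388  D=ac−b²=22.766062
λ₁=(c·0.176−b)/D = (100.411388·0.176−12.696729)/22.766062 = 0.218557
λ₂=(a−b·0.176)/D = (1.832193−12.696729·0.176)/22.766062 = -0.017677
w* = 0.218557·p + -0.017677·q:
  w_0 = 0.218557·3.2476 + -0.017677·22.8554 = 0.3058  (Honeywell)
  w_1 = 0.218557·1.0698 + -0.017677·18.3314 = -0.0902  (Pfizer)
  w_2 = 0.218557·1.1347 + -0.017677·10.5633 = 0.0613  (Merck)
  w_3 = 0.218557·3.9788 + -0.017677·31.4465 = 0.3137  (GE)
  w_4 = 0.218557·3.2657 + -0.017677·17.2147 = 0.4094  (Kellogg)
Σw_i=1.0000  μᵀw=0.1760
σ²=wᵀΣw=λ₁·μ_p+λ₂ = 0.218557·0.176 + -0.017677 = 0.020789 ≈ 0.0208


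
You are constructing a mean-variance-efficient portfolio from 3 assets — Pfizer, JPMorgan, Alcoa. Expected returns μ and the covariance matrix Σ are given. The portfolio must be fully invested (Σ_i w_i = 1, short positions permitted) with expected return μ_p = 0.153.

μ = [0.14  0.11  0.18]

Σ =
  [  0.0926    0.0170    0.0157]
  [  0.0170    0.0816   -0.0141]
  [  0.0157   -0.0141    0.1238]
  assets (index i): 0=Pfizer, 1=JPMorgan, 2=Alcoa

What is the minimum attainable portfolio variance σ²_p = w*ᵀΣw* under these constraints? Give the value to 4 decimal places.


x=Σ⁻¹μ = [1.0038  1.3956  1.4856]
y=Σ⁻¹𝟙 = [7.0950  12.2583  8.5739]
a=μᵀx=0.561458  b=𝟙ᵀx=3.885019  c=𝟙ᵀy=27.927223  D=ac−b²=0.586605
λ₁=(c·0.153−b)/D = (27.927223·0.153−3.885019)/0.586605 = 0.661172
λ₂=(a−b·0.153)/D = (0.561458−3.885019·0.153)/0.586605 = -0.056170
w* = 0.661172·x + -0.056170·y:
  w_0 = 0.661172·1.0038 + -0.056170·7.0950 = 0.2651  (Pfizer)
  w_1 = 0.661172·1.3956 + -0.056170·12.2583 = 0.2342  (JPMorgan)
  w_2 = 0.661172·1.4856 + -0.056170·8.5739 = 0.5007  (Alcoa)
Σw_i=1.0000  μᵀw=0.1530
σ²=wᵀΣw=λ₁·μ_p+λ₂ = 0.661172·0.153 + -0.056170 = 0.044990 ≈ 0.0450

0.0450


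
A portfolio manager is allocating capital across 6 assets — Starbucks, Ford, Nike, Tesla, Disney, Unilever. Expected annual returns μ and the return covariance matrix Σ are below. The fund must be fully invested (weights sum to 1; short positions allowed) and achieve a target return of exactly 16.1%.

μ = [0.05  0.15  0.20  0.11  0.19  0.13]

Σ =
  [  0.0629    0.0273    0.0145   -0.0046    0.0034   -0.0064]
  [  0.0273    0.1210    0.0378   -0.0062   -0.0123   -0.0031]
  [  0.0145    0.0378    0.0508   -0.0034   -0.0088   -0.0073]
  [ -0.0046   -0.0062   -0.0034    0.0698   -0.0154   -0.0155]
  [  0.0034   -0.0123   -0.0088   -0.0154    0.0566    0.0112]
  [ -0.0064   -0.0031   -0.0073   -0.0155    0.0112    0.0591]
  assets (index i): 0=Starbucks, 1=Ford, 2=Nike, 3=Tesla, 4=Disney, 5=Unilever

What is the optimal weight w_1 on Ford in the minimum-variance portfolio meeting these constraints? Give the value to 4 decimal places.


p=Σ⁻¹μ = [-0.2787  0.4172  5.1592  3.5094  4.6539  2.8671]
q=Σ⁻¹𝟙 = [12.5045  2.4736  23.6418  27.0773  23.7635  23.9227]
a=μᵀp=2.723487  b=𝟙ᵀp=16.328128  c=𝟙ᵀq=113.383284  D=ac−b²=42.190166
λ₁=(c·0.161−b)/D = (113.383284·0.161−16.328128)/42.190166 = 0.045664
λ₂=(a−b·0.161)/D = (2.723487−16.328128·0.161)/42.190166 = 0.002244
w* = 0.045664·p + 0.002244·q:
  w_0 = 0.045664·-0.2787 + 0.002244·12.5045 = 0.0153  (Starbucks)
  w_1 = 0.045664·0.4172 + 0.002244·2.4736 = 0.0246  (Ford)
  w_2 = 0.045664·5.1592 + 0.002244·23.6418 = 0.2886  (Nike)
  w_3 = 0.045664·3.5094 + 0.002244·27.0773 = 0.2210  (Tesla)
  w_4 = 0.045664·4.6539 + 0.002244·23.7635 = 0.2658  (Disney)
  w_5 = 0.045664·2.8671 + 0.002244·23.9227 = 0.1846  (Unilever)
Σw_i=1.0000  μᵀw=0.1610
σ²=wᵀΣw=λ₁·μ_p+λ₂ = 0.045664·0.161 + 0.002244 = 0.009596 ≈ 0.0096

0.0246


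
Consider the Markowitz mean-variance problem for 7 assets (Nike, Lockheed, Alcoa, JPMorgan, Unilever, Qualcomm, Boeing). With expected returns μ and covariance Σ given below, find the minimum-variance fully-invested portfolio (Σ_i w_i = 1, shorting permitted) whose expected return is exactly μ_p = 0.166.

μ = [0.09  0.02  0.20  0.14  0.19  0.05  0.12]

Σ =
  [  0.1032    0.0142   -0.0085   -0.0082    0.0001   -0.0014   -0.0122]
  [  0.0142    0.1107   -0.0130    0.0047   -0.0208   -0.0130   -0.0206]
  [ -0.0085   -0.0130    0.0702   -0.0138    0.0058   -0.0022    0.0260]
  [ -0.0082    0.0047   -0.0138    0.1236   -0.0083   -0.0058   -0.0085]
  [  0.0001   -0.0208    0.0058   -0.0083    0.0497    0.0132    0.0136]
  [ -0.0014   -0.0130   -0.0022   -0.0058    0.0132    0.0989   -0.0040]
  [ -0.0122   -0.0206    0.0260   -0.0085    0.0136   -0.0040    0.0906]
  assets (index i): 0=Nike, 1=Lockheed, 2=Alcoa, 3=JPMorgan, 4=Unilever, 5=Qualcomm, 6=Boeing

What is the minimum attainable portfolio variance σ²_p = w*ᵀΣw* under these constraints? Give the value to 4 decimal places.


0.0154

p=Σ⁻¹μ = [1.1591  1.2008  3.0806  1.8267  4.0584  0.3318  0.4464]
q=Σ⁻¹𝟙 = [11.1060  16.1379  15.8994  12.6392  21.4134  11.0350  10.0982]
a=μᵀp=1.841438  b=𝟙ᵀp=12.103750  c=𝟙ᵀq=98.329063  D=ac−b²=34.566099
λ₁=(c·0.166−b)/D = (98.329063·0.166−12.103750)/34.566099 = 0.122052
λ₂=(a−b·0.166)/D = (1.841438−12.103750·0.166)/34.566099 = -0.004854
w* = 0.122052·p + -0.004854·q:
  w_0 = 0.122052·1.1591 + -0.004854·11.1060 = 0.0876  (Nike)
  w_1 = 0.122052·1.2008 + -0.004854·16.1379 = 0.0682  (Lockheed)
  w_2 = 0.122052·3.0806 + -0.004854·15.8994 = 0.2988  (Alcoa)
  w_3 = 0.122052·1.8267 + -0.004854·12.6392 = 0.1616  (JPMorgan)
  w_4 = 0.122052·4.0584 + -0.004854·21.4134 = 0.3914  (Unilever)
  w_5 = 0.122052·0.3318 + -0.004854·11.0350 = -0.0131  (Qualcomm)
  w_6 = 0.122052·0.4464 + -0.004854·10.0982 = 0.0055  (Boeing)
Σw_i=1.0000  μᵀw=0.1660
σ²=wᵀΣw=λ₁·μ_p+λ₂ = 0.122052·0.166 + -0.004854 = 0.015407 ≈ 0.0154


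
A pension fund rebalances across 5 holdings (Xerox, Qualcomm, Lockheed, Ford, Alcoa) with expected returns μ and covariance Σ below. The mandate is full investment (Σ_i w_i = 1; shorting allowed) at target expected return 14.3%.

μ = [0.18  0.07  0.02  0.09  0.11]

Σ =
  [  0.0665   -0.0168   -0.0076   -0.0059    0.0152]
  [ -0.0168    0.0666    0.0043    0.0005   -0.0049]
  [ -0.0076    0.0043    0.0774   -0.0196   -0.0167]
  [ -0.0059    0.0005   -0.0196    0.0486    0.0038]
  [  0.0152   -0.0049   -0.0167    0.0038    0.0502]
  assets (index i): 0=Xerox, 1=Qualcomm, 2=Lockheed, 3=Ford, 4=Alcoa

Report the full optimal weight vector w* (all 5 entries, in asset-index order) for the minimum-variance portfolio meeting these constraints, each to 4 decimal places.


0.5684  0.1826  -0.0513  0.2054  0.0949

g=Σ⁻¹μ = [3.2018  1.8657  1.5212  2.7015  1.7054]
h=Σ⁻¹𝟙 = [20.9390  19.9507  26.7070  31.9640  21.9926]
a=μᵀg=1.168083  b=𝟙ᵀg=10.995657  c=𝟙ᵀh=121.553275  D=ac−b²=21.079876
λ₁=(c·0.143−b)/D = (121.553275·0.143−10.995657)/21.079876 = 0.302965
λ₂=(a−b·0.143)/D = (1.168083−10.995657·0.143)/21.079876 = -0.019179
w* = 0.302965·g + -0.019179·h:
  w_0 = 0.302965·3.2018 + -0.019179·20.9390 = 0.5684  (Xerox)
  w_1 = 0.302965·1.8657 + -0.019179·19.9507 = 0.1826  (Qualcomm)
  w_2 = 0.302965·1.5212 + -0.019179·26.7070 = -0.0513  (Lockheed)
  w_3 = 0.302965·2.7015 + -0.019179·31.9640 = 0.2054  (Ford)
  w_4 = 0.302965·1.7054 + -0.019179·21.9926 = 0.0949  (Alcoa)
Σw_i=1.0000  μᵀw=0.1430
σ²=wᵀΣw=λ₁·μ_p+λ₂ = 0.302965·0.143 + -0.019179 = 0.024145 ≈ 0.0241


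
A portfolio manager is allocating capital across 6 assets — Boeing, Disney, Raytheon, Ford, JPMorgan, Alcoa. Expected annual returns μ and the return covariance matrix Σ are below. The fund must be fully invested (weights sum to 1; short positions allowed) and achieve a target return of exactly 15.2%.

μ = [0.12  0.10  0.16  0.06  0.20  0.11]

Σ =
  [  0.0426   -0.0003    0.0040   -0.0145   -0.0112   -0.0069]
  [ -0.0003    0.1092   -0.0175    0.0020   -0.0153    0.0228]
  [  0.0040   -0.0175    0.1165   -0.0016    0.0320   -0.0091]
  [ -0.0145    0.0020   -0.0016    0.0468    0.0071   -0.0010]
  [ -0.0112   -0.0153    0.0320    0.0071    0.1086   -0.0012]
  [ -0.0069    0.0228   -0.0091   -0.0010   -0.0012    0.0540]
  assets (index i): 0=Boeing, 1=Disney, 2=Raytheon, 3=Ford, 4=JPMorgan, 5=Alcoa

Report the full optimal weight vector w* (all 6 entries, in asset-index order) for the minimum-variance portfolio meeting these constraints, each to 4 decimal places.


0.3480  0.0775  0.1169  -0.0679  0.3340  0.1916

x=Σ⁻¹μ = [4.4840  0.7965  1.0256  2.4256  1.9835  2.5355]
y=Σ⁻¹𝟙 = [40.3730  6.4998  7.6383  32.8129  10.1463  23.0532]
a=μᵀx=1.602975  b=𝟙ᵀx=13.250765  c=𝟙ᵀy=120.523593  D=ac−b²=17.613508
λ₁=(c·0.152−b)/D = (120.523593·0.152−13.250765)/17.613508 = 0.287780
λ₂=(a−b·0.152)/D = (1.602975−13.250765·0.152)/17.613508 = -0.023342
w* = 0.287780·x + -0.023342·y:
  w_0 = 0.287780·4.4840 + -0.023342·40.3730 = 0.3480  (Boeing)
  w_1 = 0.287780·0.7965 + -0.023342·6.4998 = 0.0775  (Disney)
  w_2 = 0.287780·1.0256 + -0.023342·7.6383 = 0.1169  (Raytheon)
  w_3 = 0.287780·2.4256 + -0.023342·32.8129 = -0.0679  (Ford)
  w_4 = 0.287780·1.9835 + -0.023342·10.1463 = 0.3340  (JPMorgan)
  w_5 = 0.287780·2.5355 + -0.023342·23.0532 = 0.1916  (Alcoa)
Σw_i=1.0000  μᵀw=0.1520
σ²=wᵀΣw=λ₁·μ_p+λ₂ = 0.287780·0.152 + -0.023342 = 0.020400 ≈ 0.0204


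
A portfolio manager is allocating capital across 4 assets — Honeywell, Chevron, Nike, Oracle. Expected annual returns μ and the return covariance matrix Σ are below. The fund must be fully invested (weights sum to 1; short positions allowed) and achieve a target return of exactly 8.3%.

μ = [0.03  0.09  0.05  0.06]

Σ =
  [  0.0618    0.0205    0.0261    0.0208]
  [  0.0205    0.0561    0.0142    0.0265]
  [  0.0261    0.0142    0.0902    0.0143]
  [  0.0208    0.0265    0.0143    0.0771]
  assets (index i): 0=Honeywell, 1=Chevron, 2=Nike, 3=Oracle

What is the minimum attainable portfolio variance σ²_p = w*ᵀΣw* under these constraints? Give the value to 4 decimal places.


g=Σ⁻¹μ = [-0.2432  1.4765  0.3492  0.2716]
h=Σ⁻¹𝟙 = [8.0799  10.4569  6.1420  6.0570]
a=μᵀg=0.159341  b=𝟙ᵀg=1.854044  c=𝟙ᵀh=30.735913  D=ac−b²=1.460027
λ₁=(c·0.083−b)/D = (30.735913·0.083−1.854044)/1.460027 = 0.477414
λ₂=(a−b·0.083)/D = (0.159341−1.854044·0.083)/1.460027 = 0.003737
w* = 0.477414·g + 0.003737·h:
  w_0 = 0.477414·-0.2432 + 0.003737·8.0799 = -0.0859  (Honeywell)
  w_1 = 0.477414·1.4765 + 0.003737·10.4569 = 0.7440  (Chevron)
  w_2 = 0.477414·0.3492 + 0.003737·6.1420 = 0.1897  (Nike)
  w_3 = 0.477414·0.2716 + 0.003737·6.0570 = 0.1523  (Oracle)
Σw_i=1.0000  μᵀw=0.0830
σ²=wᵀΣw=λ₁·μ_p+λ₂ = 0.477414·0.083 + 0.003737 = 0.043362 ≈ 0.0434

0.0434


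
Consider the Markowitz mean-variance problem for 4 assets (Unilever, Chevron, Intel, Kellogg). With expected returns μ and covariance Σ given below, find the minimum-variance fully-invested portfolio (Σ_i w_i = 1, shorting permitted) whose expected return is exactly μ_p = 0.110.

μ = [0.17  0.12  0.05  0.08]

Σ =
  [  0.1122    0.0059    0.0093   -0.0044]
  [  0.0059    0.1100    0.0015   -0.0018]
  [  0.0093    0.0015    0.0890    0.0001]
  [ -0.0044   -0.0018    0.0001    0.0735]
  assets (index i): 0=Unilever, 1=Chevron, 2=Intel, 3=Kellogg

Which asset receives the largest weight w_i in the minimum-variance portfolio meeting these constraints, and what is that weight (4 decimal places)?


Kellogg (0.3174)

u=Σ⁻¹μ = [1.4761  1.0261  0.3889  1.2014]
v=Σ⁻¹𝟙 = [8.1662  8.7475  10.2191  14.2946]
a=μᵀu=0.489621  b=𝟙ᵀu=4.092478  c=𝟙ᵀv=41.427435  D=ac−b²=3.535373
λ₁=(c·0.110−b)/D = (41.427435·0.110−4.092478)/3.535373 = 0.131398
λ₂=(a−b·0.110)/D = (0.489621−4.092478·0.110)/3.535373 = 0.011158
w* = 0.131398·u + 0.011158·v:
  w_0 = 0.131398·1.4761 + 0.011158·8.1662 = 0.2851  (Unilever)
  w_1 = 0.131398·1.0261 + 0.011158·8.7475 = 0.2324  (Chevron)
  w_2 = 0.131398·0.3889 + 0.011158·10.2191 = 0.1651  (Intel)
  w_3 = 0.131398·1.2014 + 0.011158·14.2946 = 0.3174  (Kellogg)
Σw_i=1.0000  μᵀw=0.1100
σ²=wᵀΣw=λ₁·μ_p+λ₂ = 0.131398·0.110 + 0.011158 = 0.025612 ≈ 0.0256


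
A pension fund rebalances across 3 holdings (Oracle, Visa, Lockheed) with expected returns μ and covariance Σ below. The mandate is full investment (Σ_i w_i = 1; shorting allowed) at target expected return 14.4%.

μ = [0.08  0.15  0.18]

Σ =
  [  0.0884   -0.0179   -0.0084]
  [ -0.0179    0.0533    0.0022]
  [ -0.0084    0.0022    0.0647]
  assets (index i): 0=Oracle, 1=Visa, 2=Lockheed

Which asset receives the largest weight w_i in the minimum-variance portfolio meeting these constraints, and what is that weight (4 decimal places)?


x=Σ⁻¹μ = [1.8530  3.3165  2.9099]
y=Σ⁻¹𝟙 = [17.7898  24.0366  16.9483]
a=μᵀx=1.169490  b=𝟙ᵀx=8.079370  c=𝟙ᵀy=58.774734  D=ac−b²=3.460237
λ₁=(c·0.144−b)/D = (58.774734·0.144−8.079370)/3.460237 = 0.111030
λ₂=(a−b·0.144)/D = (1.169490−8.079370·0.144)/3.460237 = 0.001752
w* = 0.111030·x + 0.001752·y:
  w_0 = 0.111030·1.8530 + 0.001752·17.7898 = 0.2369  (Oracle)
  w_1 = 0.111030·3.3165 + 0.001752·24.0366 = 0.4103  (Visa)
  w_2 = 0.111030·2.9099 + 0.001752·16.9483 = 0.3528  (Lockheed)
Σw_i=1.0000  μᵀw=0.1440
σ²=wᵀΣw=λ₁·μ_p+λ₂ = 0.111030·0.144 + 0.001752 = 0.017740 ≈ 0.0177

Visa (0.4103)


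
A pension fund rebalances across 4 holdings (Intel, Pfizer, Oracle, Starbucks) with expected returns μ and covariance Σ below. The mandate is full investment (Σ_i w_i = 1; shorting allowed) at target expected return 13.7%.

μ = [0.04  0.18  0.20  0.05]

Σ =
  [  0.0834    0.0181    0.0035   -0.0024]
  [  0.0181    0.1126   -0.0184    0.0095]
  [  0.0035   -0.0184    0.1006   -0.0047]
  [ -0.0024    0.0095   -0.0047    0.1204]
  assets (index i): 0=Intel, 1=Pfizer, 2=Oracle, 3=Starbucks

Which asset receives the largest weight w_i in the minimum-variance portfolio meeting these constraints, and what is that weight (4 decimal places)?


Oracle (0.3555)

g=Σ⁻¹μ = [-0.0350  1.9609  2.3644  0.3522]
h=Σ⁻¹𝟙 = [9.9057  8.4743  11.5328  8.2846]
a=μᵀg=0.842041  b=𝟙ᵀg=4.642384  c=𝟙ᵀh=38.197379  D=ac−b²=10.612015
λ₁=(c·0.137−b)/D = (38.197379·0.137−4.642384)/10.612015 = 0.055659
λ₂=(a−b·0.137)/D = (0.842041−4.642384·0.137)/10.612015 = 0.019415
w* = 0.055659·g + 0.019415·h:
  w_0 = 0.055659·-0.0350 + 0.019415·9.9057 = 0.1904  (Intel)
  w_1 = 0.055659·1.9609 + 0.019415·8.4743 = 0.2737  (Pfizer)
  w_2 = 0.055659·2.3644 + 0.019415·11.5328 = 0.3555  (Oracle)
  w_3 = 0.055659·0.3522 + 0.019415·8.2846 = 0.1804  (Starbucks)
Σw_i=1.0000  μᵀw=0.1370
σ²=wᵀΣw=λ₁·μ_p+λ₂ = 0.055659·0.137 + 0.019415 = 0.027040 ≈ 0.0270


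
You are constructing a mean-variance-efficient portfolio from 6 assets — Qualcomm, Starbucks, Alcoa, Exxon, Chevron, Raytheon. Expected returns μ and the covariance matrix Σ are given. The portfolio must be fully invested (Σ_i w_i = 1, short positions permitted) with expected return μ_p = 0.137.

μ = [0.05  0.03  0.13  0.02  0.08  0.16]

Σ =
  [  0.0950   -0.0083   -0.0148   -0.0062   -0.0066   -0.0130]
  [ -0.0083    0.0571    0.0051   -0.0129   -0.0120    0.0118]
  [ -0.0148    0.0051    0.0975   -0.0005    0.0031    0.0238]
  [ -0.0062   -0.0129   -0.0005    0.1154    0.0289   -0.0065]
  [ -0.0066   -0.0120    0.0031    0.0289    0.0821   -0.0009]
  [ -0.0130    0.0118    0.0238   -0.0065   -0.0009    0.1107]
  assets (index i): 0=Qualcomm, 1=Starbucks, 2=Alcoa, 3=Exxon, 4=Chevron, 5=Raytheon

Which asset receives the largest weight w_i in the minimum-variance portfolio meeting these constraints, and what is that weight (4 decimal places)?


x=Σ⁻¹μ = [1.0040  0.5554  1.1106  0.0972  1.0742  1.2797]
y=Σ⁻¹𝟙 = [16.4646  22.4400  9.4518  9.1802  13.2742  7.1898]
a=μᵀx=0.503874  b=𝟙ᵀx=5.121074  c=𝟙ᵀy=78.000596  D=ac−b²=13.077066
λ₁=(c·0.137−b)/D = (78.000596·0.137−5.121074)/13.077066 = 0.425555
λ₂=(a−b·0.137)/D = (0.503874−5.121074·0.137)/13.077066 = -0.015119
w* = 0.425555·x + -0.015119·y:
  w_0 = 0.425555·1.0040 + -0.015119·16.4646 = 0.1783  (Qualcomm)
  w_1 = 0.425555·0.5554 + -0.015119·22.4400 = -0.1029  (Starbucks)
  w_2 = 0.425555·1.1106 + -0.015119·9.4518 = 0.3297  (Alcoa)
  w_3 = 0.425555·0.0972 + -0.015119·9.1802 = -0.0974  (Exxon)
  w_4 = 0.425555·1.0742 + -0.015119·13.2742 = 0.2564  (Chevron)
  w_5 = 0.425555·1.2797 + -0.015119·7.1898 = 0.4359  (Raytheon)
Σw_i=1.0000  μᵀw=0.1370
σ²=wᵀΣw=λ₁·μ_p+λ₂ = 0.425555·0.137 + -0.015119 = 0.043182 ≈ 0.0432

Raytheon (0.4359)


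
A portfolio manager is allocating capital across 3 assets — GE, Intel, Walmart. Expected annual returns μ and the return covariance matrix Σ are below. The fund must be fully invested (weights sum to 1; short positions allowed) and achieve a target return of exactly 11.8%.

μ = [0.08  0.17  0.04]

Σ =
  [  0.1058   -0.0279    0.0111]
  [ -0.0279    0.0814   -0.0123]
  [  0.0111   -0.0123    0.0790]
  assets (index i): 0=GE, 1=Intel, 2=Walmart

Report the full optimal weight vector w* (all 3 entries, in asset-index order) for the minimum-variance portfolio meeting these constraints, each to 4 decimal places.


0.2878  0.5114  0.2007

u=Σ⁻¹μ = [1.3847  2.6730  0.7280]
v=Σ⁻¹𝟙 = [12.9679  18.8097  13.7648]
a=μᵀu=0.594310  b=𝟙ᵀu=4.785672  c=𝟙ᵀv=45.542354  D=ac−b²=4.163607
λ₁=(c·0.118−b)/D = (45.542354·0.118−4.785672)/4.163607 = 0.141302
λ₂=(a−b·0.118)/D = (0.594310−4.785672·0.118)/4.163607 = 0.007109
w* = 0.141302·u + 0.007109·v:
  w_0 = 0.141302·1.3847 + 0.007109·12.9679 = 0.2878  (GE)
  w_1 = 0.141302·2.6730 + 0.007109·18.8097 = 0.5114  (Intel)
  w_2 = 0.141302·0.7280 + 0.007109·13.7648 = 0.2007  (Walmart)
Σw_i=1.0000  μᵀw=0.1180
σ²=wᵀΣw=λ₁·μ_p+λ₂ = 0.141302·0.118 + 0.007109 = 0.023783 ≈ 0.0238


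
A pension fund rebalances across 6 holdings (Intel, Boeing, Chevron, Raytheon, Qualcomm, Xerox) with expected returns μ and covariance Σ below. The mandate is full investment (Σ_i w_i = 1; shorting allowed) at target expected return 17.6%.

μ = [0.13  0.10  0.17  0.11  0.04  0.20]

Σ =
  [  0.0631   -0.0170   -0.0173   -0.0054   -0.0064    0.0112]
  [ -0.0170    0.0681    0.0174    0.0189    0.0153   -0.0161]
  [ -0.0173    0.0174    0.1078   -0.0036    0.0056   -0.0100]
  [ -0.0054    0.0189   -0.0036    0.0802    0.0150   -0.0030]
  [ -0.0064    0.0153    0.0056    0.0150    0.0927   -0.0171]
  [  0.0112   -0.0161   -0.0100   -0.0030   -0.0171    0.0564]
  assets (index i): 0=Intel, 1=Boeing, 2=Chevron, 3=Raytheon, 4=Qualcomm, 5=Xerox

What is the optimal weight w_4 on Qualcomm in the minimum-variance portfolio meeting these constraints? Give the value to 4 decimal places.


x=Σ⁻¹μ = [2.6078  2.1193  2.0511  1.1616  0.7400  4.2830]
y=Σ⁻¹𝟙 = [21.4477  17.7118  11.8387  9.0004  11.7222  24.6593]
a=μᵀx=1.913604  b=𝟙ᵀx=12.962743  c=𝟙ᵀy=96.380035  D=ac−b²=16.400565
λ₁=(c·0.176−b)/D = (96.380035·0.176−12.962743)/16.400565 = 0.243903
λ₂=(a−b·0.176)/D = (1.913604−12.962743·0.176)/16.400565 = -0.022428
w* = 0.243903·x + -0.022428·y:
  w_0 = 0.243903·2.6078 + -0.022428·21.4477 = 0.1550  (Intel)
  w_1 = 0.243903·2.1193 + -0.022428·17.7118 = 0.1197  (Boeing)
  w_2 = 0.243903·2.0511 + -0.022428·11.8387 = 0.2347  (Chevron)
  w_3 = 0.243903·1.1616 + -0.022428·9.0004 = 0.0815  (Raytheon)
  w_4 = 0.243903·0.7400 + -0.022428·11.7222 = -0.0824  (Qualcomm)
  w_5 = 0.243903·4.2830 + -0.022428·24.6593 = 0.4916  (Xerox)
Σw_i=1.0000  μᵀw=0.1760
σ²=wᵀΣw=λ₁·μ_p+λ₂ = 0.243903·0.176 + -0.022428 = 0.020498 ≈ 0.0205

-0.0824


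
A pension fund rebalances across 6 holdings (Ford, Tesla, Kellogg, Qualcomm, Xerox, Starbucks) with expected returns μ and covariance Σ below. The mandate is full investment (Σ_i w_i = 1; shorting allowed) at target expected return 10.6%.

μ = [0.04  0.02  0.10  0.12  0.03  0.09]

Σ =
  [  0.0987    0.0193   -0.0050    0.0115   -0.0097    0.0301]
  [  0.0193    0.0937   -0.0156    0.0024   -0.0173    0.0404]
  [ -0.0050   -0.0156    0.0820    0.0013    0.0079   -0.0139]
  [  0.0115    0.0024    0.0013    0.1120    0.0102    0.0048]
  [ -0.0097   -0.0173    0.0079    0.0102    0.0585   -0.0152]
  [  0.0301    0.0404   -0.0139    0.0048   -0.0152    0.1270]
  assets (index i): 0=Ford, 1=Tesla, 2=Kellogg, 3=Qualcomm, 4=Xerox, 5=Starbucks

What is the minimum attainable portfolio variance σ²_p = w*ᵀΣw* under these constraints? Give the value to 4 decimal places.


x=Σ⁻¹μ = [0.1355  0.1165  1.3288  0.9662  0.4297  0.7998]
y=Σ⁻¹𝟙 = [8.0185  12.5452  13.9617  5.5331  20.7877  5.7898]
a=μᵀx=0.341448  b=𝟙ᵀx=3.776491  c=𝟙ᵀy=66.635949  D=ac−b²=8.490814
λ₁=(c·0.106−b)/D = (66.635949·0.106−3.776491)/8.490814 = 0.387115
λ₂=(a−b·0.106)/D = (0.341448−3.776491·0.106)/8.490814 = -0.006932
w* = 0.387115·x + -0.006932·y:
  w_0 = 0.387115·0.1355 + -0.006932·8.0185 = -0.0031  (Ford)
  w_1 = 0.387115·0.1165 + -0.006932·12.5452 = -0.0419  (Tesla)
  w_2 = 0.387115·1.3288 + -0.006932·13.9617 = 0.4176  (Kellogg)
  w_3 = 0.387115·0.9662 + -0.006932·5.5331 = 0.3357  (Qualcomm)
  w_4 = 0.387115·0.4297 + -0.006932·20.7877 = 0.0222  (Xerox)
  w_5 = 0.387115·0.7998 + -0.006932·5.7898 = 0.2695  (Starbucks)
Σw_i=1.0000  μᵀw=0.1060
σ²=wᵀΣw=λ₁·μ_p+λ₂ = 0.387115·0.106 + -0.006932 = 0.034102 ≈ 0.0341

0.0341


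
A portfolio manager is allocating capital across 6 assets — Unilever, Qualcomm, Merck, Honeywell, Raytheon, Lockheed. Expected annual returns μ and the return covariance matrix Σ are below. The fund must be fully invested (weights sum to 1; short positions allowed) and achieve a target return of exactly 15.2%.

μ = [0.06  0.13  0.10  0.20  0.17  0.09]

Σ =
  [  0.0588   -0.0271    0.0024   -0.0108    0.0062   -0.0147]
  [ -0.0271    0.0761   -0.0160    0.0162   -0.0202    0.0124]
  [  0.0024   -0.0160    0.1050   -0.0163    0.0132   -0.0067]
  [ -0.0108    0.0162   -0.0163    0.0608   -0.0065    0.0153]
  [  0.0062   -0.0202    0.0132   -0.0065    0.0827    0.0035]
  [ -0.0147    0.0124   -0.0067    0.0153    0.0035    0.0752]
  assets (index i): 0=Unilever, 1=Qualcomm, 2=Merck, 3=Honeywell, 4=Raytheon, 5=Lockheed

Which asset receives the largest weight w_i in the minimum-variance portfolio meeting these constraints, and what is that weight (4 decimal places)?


Honeywell (0.3495)

p=Σ⁻¹μ = [2.8068  2.8646  1.5968  3.5823  2.5475  0.5680]
q=Σ⁻¹𝟙 = [33.2848  26.0824  14.4567  17.6885  14.5204  12.5169]
a=μᵀp=1.901159  b=𝟙ᵀp=13.966153  c=𝟙ᵀq=118.549650  D=ac−b²=30.328349
λ₁=(c·0.152−b)/D = (118.549650·0.152−13.966153)/30.328349 = 0.133650
λ₂=(a−b·0.152)/D = (1.901159−13.966153·0.152)/30.328349 = -0.007310
w* = 0.133650·p + -0.007310·q:
  w_0 = 0.133650·2.8068 + -0.007310·33.2848 = 0.1318  (Unilever)
  w_1 = 0.133650·2.8646 + -0.007310·26.0824 = 0.1922  (Qualcomm)
  w_2 = 0.133650·1.5968 + -0.007310·14.4567 = 0.1077  (Merck)
  w_3 = 0.133650·3.5823 + -0.007310·17.6885 = 0.3495  (Honeywell)
  w_4 = 0.133650·2.5475 + -0.007310·14.5204 = 0.2343  (Raytheon)
  w_5 = 0.133650·0.5680 + -0.007310·12.5169 = -0.0156  (Lockheed)
Σw_i=1.0000  μᵀw=0.1520
σ²=wᵀΣw=λ₁·μ_p+λ₂ = 0.133650·0.152 + -0.007310 = 0.013005 ≈ 0.0130


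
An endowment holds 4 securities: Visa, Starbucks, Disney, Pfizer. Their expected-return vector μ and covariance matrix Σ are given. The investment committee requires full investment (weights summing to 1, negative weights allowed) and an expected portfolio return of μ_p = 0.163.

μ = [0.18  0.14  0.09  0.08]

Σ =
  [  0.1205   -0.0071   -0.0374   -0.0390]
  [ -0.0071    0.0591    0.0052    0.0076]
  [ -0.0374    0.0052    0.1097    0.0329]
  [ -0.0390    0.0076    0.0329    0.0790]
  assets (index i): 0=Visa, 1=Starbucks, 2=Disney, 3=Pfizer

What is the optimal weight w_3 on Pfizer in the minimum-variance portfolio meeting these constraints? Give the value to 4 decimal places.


-0.0903

p=Σ⁻¹μ = [2.4731  2.3707  1.0853  1.5535]
q=Σ⁻¹𝟙 = [17.2813  16.1427  9.5453  15.6613]
a=μᵀp=0.999014  b=𝟙ᵀp=7.482609  c=𝟙ᵀq=58.630732  D=ac−b²=2.583494
λ₁=(c·0.163−b)/D = (58.630732·0.163−7.482609)/2.583494 = 0.802866
λ₂=(a−b·0.163)/D = (0.999014−7.482609·0.163)/2.583494 = -0.085408
w* = 0.802866·p + -0.085408·q:
  w_0 = 0.802866·2.4731 + -0.085408·17.2813 = 0.5096  (Visa)
  w_1 = 0.802866·2.3707 + -0.085408·16.1427 = 0.5246  (Starbucks)
  w_2 = 0.802866·1.0853 + -0.085408·9.5453 = 0.0561  (Disney)
  w_3 = 0.802866·1.5535 + -0.085408·15.6613 = -0.0903  (Pfizer)
Σw_i=1.0000  μᵀw=0.1630
σ²=wᵀΣw=λ₁·μ_p+λ₂ = 0.802866·0.163 + -0.085408 = 0.045459 ≈ 0.0455


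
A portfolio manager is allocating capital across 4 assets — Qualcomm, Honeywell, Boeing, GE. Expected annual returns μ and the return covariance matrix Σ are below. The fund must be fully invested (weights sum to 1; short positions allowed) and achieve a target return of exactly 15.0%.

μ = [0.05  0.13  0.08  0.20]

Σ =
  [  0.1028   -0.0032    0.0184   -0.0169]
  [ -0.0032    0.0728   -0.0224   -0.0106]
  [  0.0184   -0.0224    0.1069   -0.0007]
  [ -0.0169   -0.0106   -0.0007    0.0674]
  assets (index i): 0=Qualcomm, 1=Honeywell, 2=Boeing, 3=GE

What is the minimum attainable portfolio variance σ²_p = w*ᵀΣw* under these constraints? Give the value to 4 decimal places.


0.0186

u=Σ⁻¹μ = [0.9602  2.7214  1.1772  3.6483]
v=Σ⁻¹𝟙 = [11.7425  20.9927  11.8711  21.2060]
a=μᵀu=1.225627  b=𝟙ᵀu=8.507059  c=𝟙ᵀv=65.812284  D=ac−b²=8.291237
λ₁=(c·0.150−b)/D = (65.812284·0.150−8.507059)/8.291237 = 0.164606
λ₂=(a−b·0.150)/D = (1.225627−8.507059·0.150)/8.291237 = -0.006083
w* = 0.164606·u + -0.006083·v:
  w_0 = 0.164606·0.9602 + -0.006083·11.7425 = 0.0866  (Qualcomm)
  w_1 = 0.164606·2.7214 + -0.006083·20.9927 = 0.3203  (Honeywell)
  w_2 = 0.164606·1.1772 + -0.006083·11.8711 = 0.1216  (Boeing)
  w_3 = 0.164606·3.6483 + -0.006083·21.2060 = 0.4715  (GE)
Σw_i=1.0000  μᵀw=0.1500
σ²=wᵀΣw=λ₁·μ_p+λ₂ = 0.164606·0.150 + -0.006083 = 0.018608 ≈ 0.0186
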